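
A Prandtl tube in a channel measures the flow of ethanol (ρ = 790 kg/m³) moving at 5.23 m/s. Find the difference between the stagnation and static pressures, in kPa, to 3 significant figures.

The dynamic pressure equals the rise in static pressure at the stagnation point: ΔP = ½ρv².
ΔP = ½·790·5.23² = 10800 Pa.

ΔP ≈ 10.8 kPa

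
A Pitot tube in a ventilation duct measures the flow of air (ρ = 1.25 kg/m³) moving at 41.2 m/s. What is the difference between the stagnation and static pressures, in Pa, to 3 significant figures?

1060 Pa

At the stagnation point the flow is brought to rest, so Bernoulli gives P_stag − P_static = ½ρv².
ΔP = ½·1.25·41.2² = 1060 Pa.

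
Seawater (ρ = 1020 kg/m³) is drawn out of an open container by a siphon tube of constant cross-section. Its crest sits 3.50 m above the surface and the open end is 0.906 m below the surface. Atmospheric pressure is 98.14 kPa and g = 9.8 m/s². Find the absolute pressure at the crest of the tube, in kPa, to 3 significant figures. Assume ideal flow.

P_top = 54.1 kPa

Bernoulli surface→outlet gives ½v² = g·h_out, so v = √(2·9.8·0.906) = 4.21 m/s.
The bore is uniform, so the speed at the crest is the same v. Bernoulli surface→crest: P_atm = P_top + ½ρv² + ρg·h_top.
P_top = 98140 − ½·1020·4.21² − 1020·9.8·3.50 = 54100 Pa.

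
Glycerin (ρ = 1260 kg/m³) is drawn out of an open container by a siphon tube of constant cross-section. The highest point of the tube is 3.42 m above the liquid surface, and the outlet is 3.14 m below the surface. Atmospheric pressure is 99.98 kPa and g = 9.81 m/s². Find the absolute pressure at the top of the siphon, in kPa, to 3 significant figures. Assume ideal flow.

The outlet speed comes from Torricelli: v = √(2g·3.14) = 7.85 m/s.
The bore is uniform, so the speed at the crest is the same v. Bernoulli surface→crest: P_atm = P_top + ½ρv² + ρg·h_top.
P_top = 99980 − ½·1260·7.85² − 1260·9.81·3.42 = 18900 Pa.

P_top ≈ 18.9 kPa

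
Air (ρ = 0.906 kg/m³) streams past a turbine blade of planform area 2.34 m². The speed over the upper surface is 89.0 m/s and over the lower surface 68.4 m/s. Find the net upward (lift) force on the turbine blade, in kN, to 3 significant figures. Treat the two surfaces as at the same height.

F = 3.44 kN

The faster flow above has the lower pressure; Bernoulli (same height) gives ΔP = ½ρ(v_up² − v_low²).
ΔP = ½·0.906·(89.0² − 68.4²) = 1470 Pa.
Lift = ΔP · A = 1470 × 2.34 = 3440 N.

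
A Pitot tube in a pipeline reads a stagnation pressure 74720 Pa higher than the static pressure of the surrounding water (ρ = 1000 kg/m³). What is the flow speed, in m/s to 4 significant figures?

At the stagnation point the flow is brought to rest, so Bernoulli gives P_stag − P_static = ½ρv².
v = √(2ΔP/ρ) = √(2·74720/1000) = 12.22 m/s.

v ≈ 12.22 m/s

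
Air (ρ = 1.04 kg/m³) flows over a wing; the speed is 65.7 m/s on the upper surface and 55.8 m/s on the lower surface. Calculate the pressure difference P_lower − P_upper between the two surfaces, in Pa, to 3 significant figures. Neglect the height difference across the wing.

The pressure is lower where the speed is higher: ΔP = ½ρ(v_up² − v_low²).
ΔP = ½·1.04·(65.7² − 55.8²) = 625 Pa.

ΔP ≈ 625 Pa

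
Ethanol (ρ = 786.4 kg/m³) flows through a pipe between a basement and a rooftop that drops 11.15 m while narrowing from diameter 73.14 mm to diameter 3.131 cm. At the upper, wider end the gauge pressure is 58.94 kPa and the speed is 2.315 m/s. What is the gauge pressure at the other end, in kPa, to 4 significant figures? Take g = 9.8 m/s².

P₂ ≈ 84.23 kPa

Mass conservation (A₁v₁ = A₂v₂) gives v₂ = 2.315 × 42.01/7.699 = 12.63 m/s.
Applying Bernoulli between the two ends and solving for P₂: P₂ = P₁ + ½ρ(v₁² − v₂²) − ρgΔh.
P₂ = 58940 + ½·786.4·(2.315² − 12.63²) − 786.4·9.8·(−11.15) = 58940 + (-60640) − (-85930) = 84230 Pa.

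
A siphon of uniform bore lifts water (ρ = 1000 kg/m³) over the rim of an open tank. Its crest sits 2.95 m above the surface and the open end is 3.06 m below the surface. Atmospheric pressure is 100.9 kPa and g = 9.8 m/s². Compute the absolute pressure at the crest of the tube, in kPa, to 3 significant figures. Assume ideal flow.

From the surface to the outlet (both open to atmosphere, surface at rest): v = √(2g·h_out) = √(2·9.8·3.06) = 7.74 m/s.
With constant cross-section the crest speed equals v; applying Bernoulli from the surface up to the crest, P_top = P_atm − ½ρv² − ρg·h_top.
P_top = 100900 − ½·1000·7.74² − 1000·9.8·2.95 = 42000 Pa.

P_top ≈ 42.0 kPa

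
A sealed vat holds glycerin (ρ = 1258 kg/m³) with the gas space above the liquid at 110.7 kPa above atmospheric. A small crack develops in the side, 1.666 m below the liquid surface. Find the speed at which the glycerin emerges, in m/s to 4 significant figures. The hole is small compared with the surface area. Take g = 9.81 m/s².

Take point 1 at the surface (v₁ ≈ 0) and point 2 at the hole (at atmospheric pressure). Bernoulli: P₁ + ρg h = P_atm + ½ρv₂².
With P₁ − P_atm = 110700 Pa, v₂ = √(2gh + 2ΔP/ρ) = √(2·9.81·1.666 + 2·110700/1258) = 14.45 m/s.

14.45 m/s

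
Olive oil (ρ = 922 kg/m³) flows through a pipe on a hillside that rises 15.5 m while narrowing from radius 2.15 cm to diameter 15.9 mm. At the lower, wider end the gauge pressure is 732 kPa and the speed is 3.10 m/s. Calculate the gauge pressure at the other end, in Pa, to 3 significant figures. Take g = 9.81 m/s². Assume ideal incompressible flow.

Continuity gives A₁v₁ = A₂v₂, so v₂ = (14.5 cm²)/(1.99 cm²) × 3.10 m/s = 22.7 m/s.
Applying Bernoulli between the two ends and solving for P₂: P₂ = P₁ + ½ρ(v₁² − v₂²) − ρgΔh.
P₂ = 732000 + ½·922·(3.10² − 22.7²) − 922·9.81·(+15.5) = 732000 + (-233000) − (140000) = 359000 Pa.

359000 Pa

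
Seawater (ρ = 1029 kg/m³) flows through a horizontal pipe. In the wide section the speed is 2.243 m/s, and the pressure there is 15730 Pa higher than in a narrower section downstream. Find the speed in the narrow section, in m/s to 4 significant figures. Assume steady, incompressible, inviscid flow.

Horizontal Bernoulli: P₁ + ½ρv₁² = P₂ + ½ρv₂², so v₂² = v₁² + 2(P₁ − P₂)/ρ.
v₂ = √(2.243² + 2·15730/1029) = √(5.031 + 30.57) = 5.967 m/s.

v₂ ≈ 5.967 m/s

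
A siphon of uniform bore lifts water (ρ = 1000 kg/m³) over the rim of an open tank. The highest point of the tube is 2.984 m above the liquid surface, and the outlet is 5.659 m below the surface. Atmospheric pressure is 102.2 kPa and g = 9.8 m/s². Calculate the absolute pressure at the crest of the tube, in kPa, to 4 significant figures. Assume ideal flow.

P_top ≈ 17.50 kPa

The outlet speed comes from Torricelli: v = √(2g·5.659) = 10.53 m/s.
Continuity keeps v the same throughout the tube; from surface to crest, P_atm + 0 = P_top + ½ρv² + ρg·h_top.
P_top = 102200 − ½·1000·10.53² − 1000·9.8·2.984 = 17500 Pa.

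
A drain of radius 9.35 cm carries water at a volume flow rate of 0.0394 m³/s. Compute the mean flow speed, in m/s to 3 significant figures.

1.43 m/s

Q = 0.0394 m³/s = 0.0394 m³/s.
v = Q/A = 0.0394 / 0.0275 = 1.43 m/s.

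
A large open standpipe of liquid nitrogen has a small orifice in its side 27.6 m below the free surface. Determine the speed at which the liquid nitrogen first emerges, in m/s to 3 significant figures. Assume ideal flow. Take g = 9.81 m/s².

23.3 m/s

Torricelli's result v = √(2gh) gives v = √(2·9.81·27.6) = 23.3 m/s.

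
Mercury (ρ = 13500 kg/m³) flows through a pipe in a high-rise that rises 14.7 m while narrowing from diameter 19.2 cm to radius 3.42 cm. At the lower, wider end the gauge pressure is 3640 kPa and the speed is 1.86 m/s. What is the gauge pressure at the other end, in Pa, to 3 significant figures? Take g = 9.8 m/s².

P₂ ≈ 269000 Pa

Continuity gives A₁v₁ = A₂v₂, so v₂ = (290 cm²)/(36.7 cm²) × 1.86 m/s = 14.7 m/s.
Bernoulli: P₁ + ½ρv₁² + ρg h₁ = P₂ + ½ρv₂² + ρg h₂, so P₂ = P₁ + ½ρ(v₁² − v₂²) − ρg(h₂ − h₁).
P₂ = 3640000 + ½·13500·(1.86² − 14.7²) − 13500·9.8·(+14.7) = 3640000 + (-1430000) − (1940000) = 269000 Pa.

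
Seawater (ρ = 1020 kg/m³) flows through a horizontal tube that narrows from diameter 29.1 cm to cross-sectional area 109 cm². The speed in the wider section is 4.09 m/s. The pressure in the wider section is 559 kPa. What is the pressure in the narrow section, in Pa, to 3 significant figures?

The volume flow rate is constant, so v₂ = (A₁/A₂)v₁ = (665/109)·4.09 = 25.0 m/s.
Along the horizontal streamline, P + ½ρv² is constant.
P₂ = P₁ − ½ρ(v₂² − v₁²) = 559000 − ½·1020·(25.0² − 4.09²) = 559000 − 309000 = 250000 Pa.

P₂ ≈ 250000 Pa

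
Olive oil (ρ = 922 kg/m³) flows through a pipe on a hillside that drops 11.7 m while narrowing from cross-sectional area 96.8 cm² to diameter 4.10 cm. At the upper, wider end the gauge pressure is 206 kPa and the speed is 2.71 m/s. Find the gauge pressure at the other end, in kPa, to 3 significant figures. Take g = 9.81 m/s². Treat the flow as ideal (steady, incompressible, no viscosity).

The volume flow rate is constant, so v₂ = (A₁/A₂)v₁ = (96.8/13.2)·2.71 = 19.9 m/s.
Bernoulli: P₁ + ½ρv₁² + ρg h₁ = P₂ + ½ρv₂² + ρg h₂, so P₂ = P₁ + ½ρ(v₁² − v₂²) − ρg(h₂ − h₁).
P₂ = 206000 + ½·922·(2.71² − 19.9²) − 922·9.81·(−11.7) = 206000 + (-179000) − (-106000) = 133000 Pa.

P₂ = 133 kPa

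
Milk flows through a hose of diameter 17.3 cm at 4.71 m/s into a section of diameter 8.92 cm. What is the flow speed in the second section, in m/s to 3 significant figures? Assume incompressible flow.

Continuity gives A₁v₁ = A₂v₂, so v₂ = (235 cm²)/(62.5 cm²) × 4.71 m/s = 17.7 m/s.

v₂ ≈ 17.7 m/s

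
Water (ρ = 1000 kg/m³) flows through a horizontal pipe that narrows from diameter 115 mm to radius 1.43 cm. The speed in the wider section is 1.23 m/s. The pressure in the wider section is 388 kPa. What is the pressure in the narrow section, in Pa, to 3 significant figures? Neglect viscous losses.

By continuity, v₂ = v₁·A₁/A₂ = 1.23·(104/6.42) = 19.9 m/s.
The pipe is horizontal, so Bernoulli reduces to P₁ + ½ρv₁² = P₂ + ½ρv₂².
P₂ = P₁ − ½ρ(v₂² − v₁²) = 388000 − ½·1000·(19.9² − 1.23²) = 388000 − 197000 = 191000 Pa.

P₂ ≈ 191000 Pa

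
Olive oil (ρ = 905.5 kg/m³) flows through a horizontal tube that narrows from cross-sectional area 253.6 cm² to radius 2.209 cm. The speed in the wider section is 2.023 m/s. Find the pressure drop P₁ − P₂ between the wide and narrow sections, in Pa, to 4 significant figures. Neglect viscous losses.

505200 Pa

Continuity gives A₁v₁ = A₂v₂, so v₂ = (253.6 cm²)/(15.33 cm²) × 2.023 m/s = 33.47 m/s.
The pipe is horizontal, so Bernoulli reduces to P₁ + ½ρv₁² = P₂ + ½ρv₂².
P₁ − P₂ = ½·905.5·(33.47² − 2.023²) = ½·905.5·1116 = 505200 Pa.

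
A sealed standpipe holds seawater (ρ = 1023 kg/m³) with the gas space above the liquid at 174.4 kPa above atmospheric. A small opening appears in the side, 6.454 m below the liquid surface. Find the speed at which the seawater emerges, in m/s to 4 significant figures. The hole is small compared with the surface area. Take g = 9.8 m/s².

v = 21.62 m/s

Take point 1 at the surface (v₁ ≈ 0) and point 2 at the hole (at atmospheric pressure). Bernoulli: P₁ + ρg h = P_atm + ½ρv₂².
With P₁ − P_atm = 174400 Pa, v₂ = √(2gh + 2ΔP/ρ) = √(2·9.8·6.454 + 2·174400/1023) = 21.62 m/s.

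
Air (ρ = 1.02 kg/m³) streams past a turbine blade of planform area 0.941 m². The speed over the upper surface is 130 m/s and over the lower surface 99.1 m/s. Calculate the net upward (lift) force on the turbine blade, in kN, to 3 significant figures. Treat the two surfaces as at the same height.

The faster flow above has the lower pressure; Bernoulli (same height) gives ΔP = ½ρ(v_up² − v_low²).
ΔP = ½·1.02·(130² − 99.1²) = 3610 Pa.
Lift = ΔP · A = 3610 × 0.941 = 3400 N.

F ≈ 3.40 kN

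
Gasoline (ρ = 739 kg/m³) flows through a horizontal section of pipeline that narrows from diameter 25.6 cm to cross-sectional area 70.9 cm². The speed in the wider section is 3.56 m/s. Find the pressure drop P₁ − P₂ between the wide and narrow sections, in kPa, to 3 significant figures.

ΔP ≈ 242 kPa

By continuity, v₂ = v₁·A₁/A₂ = 3.56·(515/70.9) = 25.8 m/s.
The pipe is horizontal, so Bernoulli reduces to P₁ + ½ρv₁² = P₂ + ½ρv₂².
P₁ − P₂ = ½·739·(25.8² − 3.56²) = ½·739·655 = 242000 Pa.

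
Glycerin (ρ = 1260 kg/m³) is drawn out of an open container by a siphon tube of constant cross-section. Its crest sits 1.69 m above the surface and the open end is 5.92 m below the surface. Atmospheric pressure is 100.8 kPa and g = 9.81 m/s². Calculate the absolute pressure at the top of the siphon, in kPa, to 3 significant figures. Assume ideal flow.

P_top ≈ 6.74 kPa

The outlet speed comes from Torricelli: v = √(2g·5.92) = 10.8 m/s.
The bore is uniform, so the speed at the crest is the same v. Bernoulli surface→crest: P_atm = P_top + ½ρv² + ρg·h_top.
P_top = 100800 − ½·1260·10.8² − 1260·9.81·1.69 = 6740 Pa.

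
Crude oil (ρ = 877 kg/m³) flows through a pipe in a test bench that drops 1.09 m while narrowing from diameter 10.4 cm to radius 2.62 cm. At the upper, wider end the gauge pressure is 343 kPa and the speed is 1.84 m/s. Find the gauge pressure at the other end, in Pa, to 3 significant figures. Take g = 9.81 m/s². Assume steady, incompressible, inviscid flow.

Continuity gives A₁v₁ = A₂v₂, so v₂ = (84.9 cm²)/(21.6 cm²) × 1.84 m/s = 7.25 m/s.
Energy conservation along the streamline gives P₂ = P₁ − ½ρ(v₂² − v₁²) − ρg(h₂ − h₁).
P₂ = 343000 + ½·877·(1.84² − 7.25²) − 877·9.81·(−1.09) = 343000 + (-21600) − (-9380) = 331000 Pa.

P₂ = 331000 Pa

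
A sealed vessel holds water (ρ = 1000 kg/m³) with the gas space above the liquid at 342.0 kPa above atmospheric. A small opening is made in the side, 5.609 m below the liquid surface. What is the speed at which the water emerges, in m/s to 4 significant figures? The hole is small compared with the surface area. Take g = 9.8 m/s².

Take point 1 at the surface (v₁ ≈ 0) and point 2 at the hole (at atmospheric pressure). Bernoulli: P₁ + ρg h = P_atm + ½ρv₂².
With P₁ − P_atm = 342000 Pa, v₂ = √(2gh + 2ΔP/ρ) = √(2·9.8·5.609 + 2·342000/1000) = 28.18 m/s.

28.18 m/s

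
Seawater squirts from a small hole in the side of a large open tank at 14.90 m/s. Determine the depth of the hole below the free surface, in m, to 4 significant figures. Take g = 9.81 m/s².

11.32 m

For a small hole in a large open tank, ½v² = gh, giving h = v²/(2g).
h = 14.90²/(2·9.81) = 222.0/19.62 = 11.32 m.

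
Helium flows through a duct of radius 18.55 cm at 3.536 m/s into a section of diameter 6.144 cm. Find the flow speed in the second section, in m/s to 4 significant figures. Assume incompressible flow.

The volume flow rate is constant, so v₂ = (A₁/A₂)v₁ = (1081/29.65)·3.536 = 128.9 m/s.

v₂ ≈ 128.9 m/s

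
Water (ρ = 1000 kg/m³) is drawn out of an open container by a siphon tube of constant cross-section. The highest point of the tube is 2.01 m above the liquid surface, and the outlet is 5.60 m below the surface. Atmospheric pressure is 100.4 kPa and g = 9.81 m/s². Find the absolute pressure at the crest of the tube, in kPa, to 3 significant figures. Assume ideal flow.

Bernoulli surface→outlet gives ½v² = g·h_out, so v = √(2·9.81·5.60) = 10.5 m/s.
With constant cross-section the crest speed equals v; applying Bernoulli from the surface up to the crest, P_top = P_atm − ½ρv² − ρg·h_top.
P_top = 100400 − ½·1000·10.5² − 1000·9.81·2.01 = 25700 Pa.

P_top = 25.7 kPa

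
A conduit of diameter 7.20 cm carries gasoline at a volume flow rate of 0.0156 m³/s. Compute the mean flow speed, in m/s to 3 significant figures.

Q = 0.0156 m³/s = 0.0156 m³/s.
v = Q/A = 0.0156 / 0.00407 = 3.83 m/s.

v ≈ 3.83 m/s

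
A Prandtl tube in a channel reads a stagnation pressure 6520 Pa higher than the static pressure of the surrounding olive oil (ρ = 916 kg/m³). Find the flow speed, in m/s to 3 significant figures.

At the stagnation point the flow is brought to rest, so Bernoulli gives P_stag − P_static = ½ρv².
v = √(2ΔP/ρ) = √(2·6520/916) = 3.77 m/s.

v ≈ 3.77 m/s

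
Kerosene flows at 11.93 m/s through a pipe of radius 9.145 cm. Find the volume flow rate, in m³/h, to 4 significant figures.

Q ≈ 1128 m³/h

Q = A·v = 0.02627 m² × 11.93 m/s = 0.3134 m³/s.
Converting: 0.3134 m³/s × 3600 = 1128 m³/h.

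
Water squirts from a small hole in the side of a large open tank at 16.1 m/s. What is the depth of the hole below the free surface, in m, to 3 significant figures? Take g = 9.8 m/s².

Inverting v = √(2gh) gives h = v² / 2g.
h = 16.1²/(2·9.8) = 259/19.60 = 13.2 m.

h ≈ 13.2 m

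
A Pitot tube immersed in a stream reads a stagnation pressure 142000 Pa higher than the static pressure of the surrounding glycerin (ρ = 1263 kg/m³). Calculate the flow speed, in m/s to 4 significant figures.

v ≈ 15.00 m/s

At the stagnation point the flow is brought to rest, so Bernoulli gives P_stag − P_static = ½ρv².
v = √(2ΔP/ρ) = √(2·142000/1263) = 15.00 m/s.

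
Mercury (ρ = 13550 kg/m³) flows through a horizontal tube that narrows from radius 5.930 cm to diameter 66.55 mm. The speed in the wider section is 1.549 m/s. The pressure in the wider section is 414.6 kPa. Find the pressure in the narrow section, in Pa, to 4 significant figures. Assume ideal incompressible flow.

The volume flow rate is constant, so v₂ = (A₁/A₂)v₁ = (110.5/34.78)·1.549 = 4.920 m/s.
The pipe is horizontal, so Bernoulli reduces to P₁ + ½ρv₁² = P₂ + ½ρv₂².
P₂ = P₁ − ½ρ(v₂² − v₁²) = 414600 − ½·13550·(4.920² − 1.549²) = 414600 − 147700 = 266900 Pa.

P₂ ≈ 266900 Pa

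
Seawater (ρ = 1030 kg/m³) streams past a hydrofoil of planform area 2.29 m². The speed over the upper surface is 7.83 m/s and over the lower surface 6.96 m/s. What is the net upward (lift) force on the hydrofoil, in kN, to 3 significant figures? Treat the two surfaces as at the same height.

F = 15.2 kN

From P + ½ρv² = const at equal height, P_low − P_up = ½ρ(v_up² − v_low²).
ΔP = ½·1030·(7.83² − 6.96²) = 6630 Pa.
Lift = ΔP · A = 6630 × 2.29 = 15200 N.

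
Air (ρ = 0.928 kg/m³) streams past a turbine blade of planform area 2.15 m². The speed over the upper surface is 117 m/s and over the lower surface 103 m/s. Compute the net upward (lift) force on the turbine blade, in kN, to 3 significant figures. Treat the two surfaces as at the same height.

3.07 kN

From P + ½ρv² = const at equal height, P_low − P_up = ½ρ(v_up² − v_low²).
ΔP = ½·0.928·(117² − 103²) = 1430 Pa.
Lift = ΔP · A = 1430 × 2.15 = 3070 N.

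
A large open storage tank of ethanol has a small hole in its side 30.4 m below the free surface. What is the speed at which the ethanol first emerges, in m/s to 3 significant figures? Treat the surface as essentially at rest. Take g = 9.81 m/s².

Torricelli's result v = √(2gh) gives v = √(2·9.81·30.4) = 24.4 m/s.

v = 24.4 m/s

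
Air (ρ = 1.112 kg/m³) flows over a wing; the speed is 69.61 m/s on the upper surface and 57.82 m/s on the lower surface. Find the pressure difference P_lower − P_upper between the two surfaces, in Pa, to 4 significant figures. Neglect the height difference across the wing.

Bernoulli (same height): P_lower − P_upper = ½ρ(v_upper² − v_lower²).
ΔP = ½·1.112·(69.61² − 57.82²) = 835.3 Pa.

ΔP ≈ 835.3 Pa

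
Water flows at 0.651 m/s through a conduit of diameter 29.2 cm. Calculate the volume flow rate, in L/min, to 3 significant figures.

Q = 2620 L/min

Q = A·v = 0.0670 m² × 0.651 m/s = 0.0436 m³/s.
Converting: 0.0436 m³/s × 60000 = 2620 L/min.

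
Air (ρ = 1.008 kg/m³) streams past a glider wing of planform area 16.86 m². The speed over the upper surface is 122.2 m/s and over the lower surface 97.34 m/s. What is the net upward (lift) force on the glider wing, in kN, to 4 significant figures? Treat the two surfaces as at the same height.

F ≈ 46.38 kN

From P + ½ρv² = const at equal height, P_low − P_up = ½ρ(v_up² − v_low²).
ΔP = ½·1.008·(122.2² − 97.34²) = 2751 Pa.
Lift = ΔP · A = 2751 × 16.86 = 46380 N.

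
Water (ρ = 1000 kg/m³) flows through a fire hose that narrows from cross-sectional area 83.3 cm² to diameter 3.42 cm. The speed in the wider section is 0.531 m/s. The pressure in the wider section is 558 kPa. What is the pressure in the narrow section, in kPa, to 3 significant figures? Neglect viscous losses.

The volume flow rate is constant, so v₂ = (A₁/A₂)v₁ = (83.3/9.19)·0.531 = 4.82 m/s.
Along the horizontal streamline, P + ½ρv² is constant.
P₂ = P₁ − ½ρ(v₂² − v₁²) = 558000 − ½·1000·(4.82² − 0.531²) = 558000 − 11500 = 547000 Pa.

547 kPa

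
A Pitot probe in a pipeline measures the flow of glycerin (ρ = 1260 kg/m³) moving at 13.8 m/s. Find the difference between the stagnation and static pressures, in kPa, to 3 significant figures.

Bernoulli between the free stream and the stagnation point: ½ρv² = P_stag − P_static.
ΔP = ½·1260·13.8² = 120000 Pa.

ΔP ≈ 120 kPa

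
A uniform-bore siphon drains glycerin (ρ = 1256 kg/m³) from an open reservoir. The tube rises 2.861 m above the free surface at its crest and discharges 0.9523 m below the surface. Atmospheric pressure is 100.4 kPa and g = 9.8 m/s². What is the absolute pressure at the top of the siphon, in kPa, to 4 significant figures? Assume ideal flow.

P_top ≈ 53.46 kPa

From the surface to the outlet (both open to atmosphere, surface at rest): v = √(2g·h_out) = √(2·9.8·0.9523) = 4.320 m/s.
The bore is uniform, so the speed at the crest is the same v. Bernoulli surface→crest: P_atm = P_top + ½ρv² + ρg·h_top.
P_top = 100400 − ½·1256·4.320² − 1256·9.8·2.861 = 53460 Pa.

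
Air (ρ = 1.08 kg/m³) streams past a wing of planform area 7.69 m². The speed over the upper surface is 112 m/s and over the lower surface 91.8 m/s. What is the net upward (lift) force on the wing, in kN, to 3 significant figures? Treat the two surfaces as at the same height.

F ≈ 17.1 kN

From P + ½ρv² = const at equal height, P_low − P_up = ½ρ(v_up² − v_low²).
ΔP = ½·1.08·(112² − 91.8²) = 2220 Pa.
Lift = ΔP · A = 2220 × 7.69 = 17100 N.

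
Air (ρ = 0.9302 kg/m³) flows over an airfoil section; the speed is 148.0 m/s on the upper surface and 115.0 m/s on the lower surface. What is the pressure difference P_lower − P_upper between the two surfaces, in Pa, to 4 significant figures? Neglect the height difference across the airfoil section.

With negligible Δh, P + ½ρv² is constant, so P_low − P_up = ½ρ(v_up² − v_low²).
ΔP = ½·0.9302·(148.0² − 115.0²) = 4037 Pa.

ΔP = 4037 Pa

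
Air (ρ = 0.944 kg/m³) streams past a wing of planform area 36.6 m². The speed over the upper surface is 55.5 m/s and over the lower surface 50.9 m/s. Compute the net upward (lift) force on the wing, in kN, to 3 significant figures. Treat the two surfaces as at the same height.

F ≈ 8.46 kN

The faster flow above has the lower pressure; Bernoulli (same height) gives ΔP = ½ρ(v_up² − v_low²).
ΔP = ½·0.944·(55.5² − 50.9²) = 231 Pa.
Lift = ΔP · A = 231 × 36.6 = 8460 N.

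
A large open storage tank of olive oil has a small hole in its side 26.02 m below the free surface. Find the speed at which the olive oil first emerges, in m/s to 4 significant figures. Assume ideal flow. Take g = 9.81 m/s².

Bernoulli from surface to hole (P equal, v_surface ≈ 0): v = √(2gh) = √(2×9.81×26.02) = 22.59 m/s.

22.59 m/s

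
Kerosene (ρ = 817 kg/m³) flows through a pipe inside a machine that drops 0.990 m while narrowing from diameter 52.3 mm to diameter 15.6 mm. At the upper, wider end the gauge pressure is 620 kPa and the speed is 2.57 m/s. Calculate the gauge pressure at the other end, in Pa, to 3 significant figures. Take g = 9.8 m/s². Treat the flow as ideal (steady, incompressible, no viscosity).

P₂ ≈ 290000 Pa

The volume flow rate is constant, so v₂ = (A₁/A₂)v₁ = (21.5/1.91)·2.57 = 28.9 m/s.
Bernoulli: P₁ + ½ρv₁² + ρg h₁ = P₂ + ½ρv₂² + ρg h₂, so P₂ = P₁ + ½ρ(v₁² − v₂²) − ρg(h₂ − h₁).
P₂ = 620000 + ½·817·(2.57² − 28.9²) − 817·9.8·(−0.990) = 620000 + (-338000) − (-7930) = 290000 Pa.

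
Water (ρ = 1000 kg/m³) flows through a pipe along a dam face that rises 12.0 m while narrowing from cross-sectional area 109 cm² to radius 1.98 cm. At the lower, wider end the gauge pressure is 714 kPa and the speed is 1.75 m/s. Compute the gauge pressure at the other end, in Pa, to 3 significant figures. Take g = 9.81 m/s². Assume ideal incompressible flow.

Continuity gives A₁v₁ = A₂v₂, so v₂ = (109 cm²)/(12.3 cm²) × 1.75 m/s = 15.5 m/s.
Energy conservation along the streamline gives P₂ = P₁ − ½ρ(v₂² − v₁²) − ρg(h₂ − h₁).
P₂ = 714000 + ½·1000·(1.75² − 15.5²) − 1000·9.81·(+12.0) = 714000 + (-118000) − (118000) = 478000 Pa.

P₂ = 478000 Pa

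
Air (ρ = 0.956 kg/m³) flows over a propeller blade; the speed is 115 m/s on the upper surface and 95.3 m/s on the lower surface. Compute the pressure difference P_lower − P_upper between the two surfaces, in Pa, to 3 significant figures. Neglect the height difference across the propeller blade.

With negligible Δh, P + ½ρv² is constant, so P_low − P_up = ½ρ(v_up² − v_low²).
ΔP = ½·0.956·(115² − 95.3²) = 1980 Pa.

ΔP = 1980 Pa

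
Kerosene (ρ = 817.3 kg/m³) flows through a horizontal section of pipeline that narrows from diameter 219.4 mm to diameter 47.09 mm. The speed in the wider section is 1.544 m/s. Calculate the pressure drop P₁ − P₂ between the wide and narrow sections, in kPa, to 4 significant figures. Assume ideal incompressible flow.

Mass conservation (A₁v₁ = A₂v₂) gives v₂ = 1.544 × 378.1/17.42 = 33.52 m/s.
The pipe is horizontal, so Bernoulli reduces to P₁ + ½ρv₁² = P₂ + ½ρv₂².
P₁ − P₂ = ½·817.3·(33.52² − 1.544²) = ½·817.3·1121 = 458100 Pa.

ΔP ≈ 458.1 kPa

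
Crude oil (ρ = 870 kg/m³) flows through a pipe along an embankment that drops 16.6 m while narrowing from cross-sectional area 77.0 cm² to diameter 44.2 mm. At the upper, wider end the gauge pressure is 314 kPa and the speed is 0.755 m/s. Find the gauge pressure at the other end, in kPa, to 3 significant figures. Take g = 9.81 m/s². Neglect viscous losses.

P₂ ≈ 450 kPa

Continuity gives A₁v₁ = A₂v₂, so v₂ = (77.0 cm²)/(15.3 cm²) × 0.755 m/s = 3.79 m/s.
Bernoulli: P₁ + ½ρv₁² + ρg h₁ = P₂ + ½ρv₂² + ρg h₂, so P₂ = P₁ + ½ρ(v₁² − v₂²) − ρg(h₂ − h₁).
P₂ = 314000 + ½·870·(0.755² − 3.79²) − 870·9.81·(−16.6) = 314000 + (-6000) − (-142000) = 450000 Pa.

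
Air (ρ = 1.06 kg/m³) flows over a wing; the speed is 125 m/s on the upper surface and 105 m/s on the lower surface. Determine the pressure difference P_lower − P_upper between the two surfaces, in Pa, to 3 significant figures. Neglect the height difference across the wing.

2440 Pa

The pressure is lower where the speed is higher: ΔP = ½ρ(v_up² − v_low²).
ΔP = ½·1.06·(125² − 105²) = 2440 Pa.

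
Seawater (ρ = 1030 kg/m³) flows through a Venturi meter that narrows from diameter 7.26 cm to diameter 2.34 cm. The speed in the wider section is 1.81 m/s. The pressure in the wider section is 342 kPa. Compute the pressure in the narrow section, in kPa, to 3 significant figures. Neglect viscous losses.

Mass conservation (A₁v₁ = A₂v₂) gives v₂ = 1.81 × 41.4/4.30 = 17.4 m/s.
Bernoulli (h₁ = h₂): P₁ − P₂ = ½ρ(v₂² − v₁²).
P₂ = P₁ − ½ρ(v₂² − v₁²) = 342000 − ½·1030·(17.4² − 1.81²) = 342000 − 155000 = 187000 Pa.

187 kPa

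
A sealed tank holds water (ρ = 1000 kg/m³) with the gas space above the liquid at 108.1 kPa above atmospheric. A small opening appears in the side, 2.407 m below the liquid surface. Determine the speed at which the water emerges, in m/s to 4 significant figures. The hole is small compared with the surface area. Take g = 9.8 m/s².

v ≈ 16.23 m/s

Take point 1 at the surface (v₁ ≈ 0) and point 2 at the hole (at atmospheric pressure). Bernoulli: P₁ + ρg h = P_atm + ½ρv₂².
With P₁ − P_atm = 108100 Pa, v₂ = √(2gh + 2ΔP/ρ) = √(2·9.8·2.407 + 2·108100/1000) = 16.23 m/s.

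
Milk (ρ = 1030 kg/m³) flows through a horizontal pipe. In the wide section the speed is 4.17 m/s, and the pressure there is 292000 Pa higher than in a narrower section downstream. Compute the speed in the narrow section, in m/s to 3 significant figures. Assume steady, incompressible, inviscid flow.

With h₁ = h₂, rearranging Bernoulli gives v₂ = √(v₁² + 2ΔP/ρ).
v₂ = √(4.17² + 2·292000/1030) = √(17.4 + 567) = 24.2 m/s.

v₂ ≈ 24.2 m/s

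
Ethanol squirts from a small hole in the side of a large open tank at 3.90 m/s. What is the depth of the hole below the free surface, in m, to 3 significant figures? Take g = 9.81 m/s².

Torricelli: v = √(2gh), so h = v²/(2g).
h = 3.90²/(2·9.81) = 15.2/19.62 = 0.775 m.

h ≈ 0.775 m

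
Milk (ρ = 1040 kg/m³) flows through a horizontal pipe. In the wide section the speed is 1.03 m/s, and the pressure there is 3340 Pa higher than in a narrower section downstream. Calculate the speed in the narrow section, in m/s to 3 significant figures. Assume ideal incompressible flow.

2.74 m/s

Along the level pipe P + ½ρv² is conserved, hence v₂² = v₁² + 2(P₁ − P₂)/ρ.
v₂ = √(1.03² + 2·3340/1040) = √(1.06 + 6.42) = 2.74 m/s.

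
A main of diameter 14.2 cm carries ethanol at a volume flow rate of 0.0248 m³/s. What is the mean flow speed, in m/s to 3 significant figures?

v ≈ 1.57 m/s

Q = 0.0248 m³/s = 0.0248 m³/s.
v = Q/A = 0.0248 / 0.0158 = 1.57 m/s.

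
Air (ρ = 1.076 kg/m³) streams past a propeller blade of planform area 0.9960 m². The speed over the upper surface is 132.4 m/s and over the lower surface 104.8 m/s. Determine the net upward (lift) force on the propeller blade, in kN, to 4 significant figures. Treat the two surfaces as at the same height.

F ≈ 3.508 kN

From P + ½ρv² = const at equal height, P_low − P_up = ½ρ(v_up² − v_low²).
ΔP = ½·1.076·(132.4² − 104.8²) = 3522 Pa.
Lift = ΔP · A = 3522 × 0.9960 = 3508 N.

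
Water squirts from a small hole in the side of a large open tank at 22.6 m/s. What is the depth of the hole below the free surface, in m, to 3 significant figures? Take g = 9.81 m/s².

Torricelli: v = √(2gh), so h = v²/(2g).
h = 22.6²/(2·9.81) = 511/19.62 = 26.0 m.

h = 26.0 m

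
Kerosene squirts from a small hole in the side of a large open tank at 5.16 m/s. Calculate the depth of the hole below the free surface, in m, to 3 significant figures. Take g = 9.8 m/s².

1.36 m

Inverting v = √(2gh) gives h = v² / 2g.
h = 5.16²/(2·9.8) = 26.6/19.60 = 1.36 m.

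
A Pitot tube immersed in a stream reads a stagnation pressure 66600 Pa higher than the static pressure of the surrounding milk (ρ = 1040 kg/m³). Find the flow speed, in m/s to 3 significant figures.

v ≈ 11.3 m/s

Bernoulli between the free stream and the stagnation point: ½ρv² = P_stag − P_static.
v = √(2ΔP/ρ) = √(2·66600/1040) = 11.3 m/s.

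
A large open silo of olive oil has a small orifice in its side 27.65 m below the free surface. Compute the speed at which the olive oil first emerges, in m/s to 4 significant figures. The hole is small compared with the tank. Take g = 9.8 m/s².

With the surface at rest and both surface and jet at atmospheric pressure, Bernoulli gives ρg h = ½ρv², so v = √(2gh) = √(2·9.8·27.65) = 23.28 m/s.

v ≈ 23.28 m/s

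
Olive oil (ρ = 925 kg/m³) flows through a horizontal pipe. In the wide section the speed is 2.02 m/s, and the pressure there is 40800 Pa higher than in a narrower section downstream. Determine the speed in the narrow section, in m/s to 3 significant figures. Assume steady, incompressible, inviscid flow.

9.61 m/s

Along the level pipe P + ½ρv² is conserved, hence v₂² = v₁² + 2(P₁ − P₂)/ρ.
v₂ = √(2.02² + 2·40800/925) = √(4.08 + 88.2) = 9.61 m/s.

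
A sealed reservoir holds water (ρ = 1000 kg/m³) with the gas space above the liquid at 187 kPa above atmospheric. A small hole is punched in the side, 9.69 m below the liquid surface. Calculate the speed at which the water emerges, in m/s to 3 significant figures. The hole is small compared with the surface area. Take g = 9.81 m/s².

v ≈ 23.8 m/s

Take point 1 at the surface (v₁ ≈ 0) and point 2 at the hole (at atmospheric pressure). Bernoulli: P₁ + ρg h = P_atm + ½ρv₂².
With P₁ − P_atm = 187000 Pa, v₂ = √(2gh + 2ΔP/ρ) = √(2·9.81·9.69 + 2·187000/1000) = 23.8 m/s.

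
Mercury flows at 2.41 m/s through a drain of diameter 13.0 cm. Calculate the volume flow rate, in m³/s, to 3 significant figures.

Q = A·v = 0.0133 m² × 2.41 m/s = 0.0320 m³/s.

Q ≈ 0.0320 m³/s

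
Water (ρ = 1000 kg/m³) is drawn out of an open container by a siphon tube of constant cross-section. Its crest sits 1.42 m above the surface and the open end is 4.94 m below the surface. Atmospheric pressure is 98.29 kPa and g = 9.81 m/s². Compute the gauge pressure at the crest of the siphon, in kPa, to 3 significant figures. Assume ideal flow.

From the surface to the outlet (both open to atmosphere, surface at rest): v = √(2g·h_out) = √(2·9.81·4.94) = 9.84 m/s.
Continuity keeps v the same throughout the tube; from surface to crest, P_atm + 0 = P_top + ½ρv² + ρg·h_top.
P_top = 98290 − ½·1000·9.84² − 1000·9.81·1.42 = 35900 Pa. So P_gauge = P_top − P_atm = -62400 Pa.

P_gauge = -62.4 kPa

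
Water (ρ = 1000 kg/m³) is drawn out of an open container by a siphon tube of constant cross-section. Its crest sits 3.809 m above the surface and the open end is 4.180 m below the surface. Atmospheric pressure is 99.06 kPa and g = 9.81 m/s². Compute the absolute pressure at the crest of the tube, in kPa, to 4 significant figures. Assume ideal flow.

P_top ≈ 20.69 kPa

Bernoulli surface→outlet gives ½v² = g·h_out, so v = √(2·9.81·4.180) = 9.056 m/s.
The bore is uniform, so the speed at the crest is the same v. Bernoulli surface→crest: P_atm = P_top + ½ρv² + ρg·h_top.
P_top = 99060 − ½·1000·9.056² − 1000·9.81·3.809 = 20690 Pa.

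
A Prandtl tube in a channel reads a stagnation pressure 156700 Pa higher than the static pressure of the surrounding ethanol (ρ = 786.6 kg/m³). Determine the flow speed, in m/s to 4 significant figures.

v ≈ 19.96 m/s

The dynamic pressure equals the rise in static pressure at the stagnation point: ΔP = ½ρv².
v = √(2ΔP/ρ) = √(2·156700/786.6) = 19.96 m/s.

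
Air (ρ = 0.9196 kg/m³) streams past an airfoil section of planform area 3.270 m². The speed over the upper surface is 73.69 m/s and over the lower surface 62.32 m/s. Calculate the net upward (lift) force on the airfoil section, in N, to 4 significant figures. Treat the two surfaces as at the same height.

From P + ½ρv² = const at equal height, P_low − P_up = ½ρ(v_up² − v_low²).
ΔP = ½·0.9196·(73.69² − 62.32²) = 711.1 Pa.
Lift = ΔP · A = 711.1 × 3.270 = 2325 N.

F ≈ 2325 N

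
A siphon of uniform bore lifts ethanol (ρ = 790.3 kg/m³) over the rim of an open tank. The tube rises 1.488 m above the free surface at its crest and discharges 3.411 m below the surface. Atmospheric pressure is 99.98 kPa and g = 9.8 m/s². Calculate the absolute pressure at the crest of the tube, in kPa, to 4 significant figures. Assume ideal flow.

The outlet speed comes from Torricelli: v = √(2g·3.411) = 8.177 m/s.
With constant cross-section the crest speed equals v; applying Bernoulli from the surface up to the crest, P_top = P_atm − ½ρv² − ρg·h_top.
P_top = 99980 − ½·790.3·8.177² − 790.3·9.8·1.488 = 62040 Pa.

P_top ≈ 62.04 kPa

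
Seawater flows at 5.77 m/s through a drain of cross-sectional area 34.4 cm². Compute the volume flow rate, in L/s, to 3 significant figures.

Q ≈ 19.8 L/s

Q = A·v = 0.00344 m² × 5.77 m/s = 0.0198 m³/s.
Converting: 0.0198 m³/s × 1000 = 19.8 L/s.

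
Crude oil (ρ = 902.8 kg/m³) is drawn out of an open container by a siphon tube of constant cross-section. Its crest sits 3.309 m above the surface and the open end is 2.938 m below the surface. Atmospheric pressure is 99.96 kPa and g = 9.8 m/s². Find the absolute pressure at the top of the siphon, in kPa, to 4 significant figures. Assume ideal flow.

44.69 kPa

The outlet speed comes from Torricelli: v = √(2g·2.938) = 7.588 m/s.
Continuity keeps v the same throughout the tube; from surface to crest, P_atm + 0 = P_top + ½ρv² + ρg·h_top.
P_top = 99960 − ½·902.8·7.588² − 902.8·9.8·3.309 = 44690 Pa.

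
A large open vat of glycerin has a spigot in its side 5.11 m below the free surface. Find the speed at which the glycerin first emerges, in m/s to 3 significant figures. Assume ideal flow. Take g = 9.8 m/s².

v ≈ 10.0 m/s

With the surface at rest and both surface and jet at atmospheric pressure, Bernoulli gives ρg h = ½ρv², so v = √(2gh) = √(2·9.8·5.11) = 10.0 m/s.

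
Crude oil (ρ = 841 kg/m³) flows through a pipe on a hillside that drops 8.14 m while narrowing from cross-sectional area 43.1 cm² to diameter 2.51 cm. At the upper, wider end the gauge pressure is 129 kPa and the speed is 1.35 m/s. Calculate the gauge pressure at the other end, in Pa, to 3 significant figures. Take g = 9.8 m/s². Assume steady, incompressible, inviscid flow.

Continuity gives A₁v₁ = A₂v₂, so v₂ = (43.1 cm²)/(4.95 cm²) × 1.35 m/s = 11.8 m/s.
Bernoulli: P₁ + ½ρv₁² + ρg h₁ = P₂ + ½ρv₂² + ρg h₂, so P₂ = P₁ + ½ρ(v₁² − v₂²) − ρg(h₂ − h₁).
P₂ = 129000 + ½·841·(1.35² − 11.8²) − 841·9.8·(−8.14) = 129000 + (-57400) − (-67100) = 139000 Pa.

139000 Pa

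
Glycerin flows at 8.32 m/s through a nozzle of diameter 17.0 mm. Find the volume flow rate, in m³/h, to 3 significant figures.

6.80 m³/h

Q = A·v = 0.000227 m² × 8.32 m/s = 0.00189 m³/s.
Converting: 0.00189 m³/s × 3600 = 6.80 m³/h.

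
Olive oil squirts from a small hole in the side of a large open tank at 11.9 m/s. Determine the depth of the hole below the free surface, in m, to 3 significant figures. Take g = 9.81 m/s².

For a small hole in a large open tank, ½v² = gh, giving h = v²/(2g).
h = 11.9²/(2·9.81) = 142/19.62 = 7.22 m.

h ≈ 7.22 m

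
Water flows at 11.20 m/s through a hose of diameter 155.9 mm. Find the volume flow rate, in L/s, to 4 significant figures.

Q ≈ 213.8 L/s

Q = A·v = 0.01909 m² × 11.20 m/s = 0.2138 m³/s.
Converting: 0.2138 m³/s × 1000 = 213.8 L/s.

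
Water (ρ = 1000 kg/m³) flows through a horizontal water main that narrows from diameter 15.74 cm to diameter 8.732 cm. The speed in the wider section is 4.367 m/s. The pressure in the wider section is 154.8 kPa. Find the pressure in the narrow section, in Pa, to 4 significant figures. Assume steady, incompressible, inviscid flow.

P₂ ≈ 63670 Pa

Continuity gives A₁v₁ = A₂v₂, so v₂ = (194.6 cm²)/(59.88 cm²) × 4.367 m/s = 14.19 m/s.
Bernoulli (h₁ = h₂): P₁ − P₂ = ½ρ(v₂² − v₁²).
P₂ = P₁ − ½ρ(v₂² − v₁²) = 154800 − ½·1000·(14.19² − 4.367²) = 154800 − 91130 = 63670 Pa.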